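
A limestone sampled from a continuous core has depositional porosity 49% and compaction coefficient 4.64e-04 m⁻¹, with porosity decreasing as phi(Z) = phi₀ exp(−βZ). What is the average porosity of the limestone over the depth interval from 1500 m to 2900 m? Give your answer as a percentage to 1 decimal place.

18.0%

Working in km (1 km = 1000 m; β in km⁻¹ = β in m⁻¹ × 1000):
⟨phi⟩ = (1/(Z₂−Z₁)) ∫ phi₀ e^(−βZ) dZ = phi₀·(e^(−β·Z₁) − e^(−β·Z₂)) / (β·(Z₂−Z₁))
e^(−0.464×1.5) = 0.4986; e^(−0.464×2.9) = 0.2604
⟨phi⟩ = 0.49 × (0.4986 − 0.2604) / (0.464 × 1.4) = 0.49 × 0.3667 = 0.1797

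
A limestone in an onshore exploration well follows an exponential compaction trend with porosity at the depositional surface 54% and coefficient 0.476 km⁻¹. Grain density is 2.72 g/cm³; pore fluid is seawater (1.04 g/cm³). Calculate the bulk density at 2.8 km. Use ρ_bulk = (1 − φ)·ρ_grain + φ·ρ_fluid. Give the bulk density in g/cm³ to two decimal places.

2.48 g/cm³

Porosity at depth: φ = 0.54·exp(−0.476×2.8) = 0.54×0.2637 = 0.1424
Bulk density: ρ_b = (1−φ)ρ_g + φ·ρ_f = 0.8576×2.72 + 0.1424×1.04
       = 2.333 + 0.148 = 2.481 g/cm³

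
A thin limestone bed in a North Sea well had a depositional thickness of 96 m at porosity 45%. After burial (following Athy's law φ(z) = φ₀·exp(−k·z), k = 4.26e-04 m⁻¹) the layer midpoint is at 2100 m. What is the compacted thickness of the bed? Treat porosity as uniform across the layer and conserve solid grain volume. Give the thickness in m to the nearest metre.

Working in km (1 km = 1000 m; k in km⁻¹ = k in m⁻¹ × 1000):
Porosity at 2.1 km: φ = 0.45·exp(−0.426×2.1) = 0.1839
Solid-volume conservation: h(1−φ) = h₀(1−φ₀) ⇒ h = h₀·(1−φ₀)/(1−φ)
h = 0.096 × (1 − 0.45)/(1 − 0.1839) = 0.096 × 0.6740 = 0.0647 km

65 m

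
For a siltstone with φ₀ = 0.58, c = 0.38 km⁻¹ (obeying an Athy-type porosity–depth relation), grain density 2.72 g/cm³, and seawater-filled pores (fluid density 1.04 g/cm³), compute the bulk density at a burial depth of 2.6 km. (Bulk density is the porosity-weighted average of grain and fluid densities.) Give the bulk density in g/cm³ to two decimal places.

Porosity at depth: φ = 0.58·exp(−0.38×2.6) = 0.58×0.3723 = 0.2159
Bulk density: ρ_b = (1−φ)ρ_g + φ·ρ_f = 0.7841×2.72 + 0.2159×1.04
       = 2.133 + 0.225 = 2.357 g/cm³

2.36 g/cm³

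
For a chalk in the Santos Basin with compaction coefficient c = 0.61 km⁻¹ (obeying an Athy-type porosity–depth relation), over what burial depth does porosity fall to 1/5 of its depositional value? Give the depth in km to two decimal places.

2.64 km

φ/φ₀ = 1/5 ⇒ exp(−c·d) = 1/5 ⇒ d = ln(5) / c
d = 1.6094 / 0.61 = 2.638 km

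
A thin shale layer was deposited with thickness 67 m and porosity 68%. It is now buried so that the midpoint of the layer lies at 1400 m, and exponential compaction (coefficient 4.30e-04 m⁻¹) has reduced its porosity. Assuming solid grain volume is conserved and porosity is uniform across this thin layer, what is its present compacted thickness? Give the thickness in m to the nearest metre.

34 m

Working in km (1 km = 1000 m; β in km⁻¹ = β in m⁻¹ × 1000):
Porosity at 1.4 km: n = 0.68·exp(−0.43×1.4) = 0.3724
Solid-volume conservation: h(1−n) = h₀(1−n₀) ⇒ h = h₀·(1−n₀)/(1−n)
h = 0.067 × (1 − 0.68)/(1 − 0.3724) = 0.067 × 0.5099 = 0.0342 km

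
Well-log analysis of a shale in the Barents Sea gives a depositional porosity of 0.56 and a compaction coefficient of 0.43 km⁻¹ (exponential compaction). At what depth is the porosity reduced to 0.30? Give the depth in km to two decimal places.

1.45 km

Invert Athy's law: z = ln(n₀/n) / c
z = ln(0.56/0.3) / 0.43 = ln(1.867) / 0.43 = 0.6242 / 0.43 = 1.452 km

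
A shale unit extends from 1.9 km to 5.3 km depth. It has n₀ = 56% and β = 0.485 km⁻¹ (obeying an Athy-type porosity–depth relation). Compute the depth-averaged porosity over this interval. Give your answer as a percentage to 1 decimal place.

10.9%

⟨n⟩ = (1/(Z₂−Z₁)) ∫ n₀ e^(−βZ) dZ = n₀·(e^(−β·Z₁) − e^(−β·Z₂)) / (β·(Z₂−Z₁))
e^(−0.485×1.9) = 0.3979; e^(−0.485×5.3) = 0.0765
⟨n⟩ = 0.56 × (0.3979 − 0.0765) / (0.485 × 3.4) = 0.56 × 0.1949 = 0.1092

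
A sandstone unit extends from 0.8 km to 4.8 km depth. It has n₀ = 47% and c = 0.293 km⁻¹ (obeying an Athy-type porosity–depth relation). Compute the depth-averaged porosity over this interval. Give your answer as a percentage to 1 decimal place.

21.9%

⟨n⟩ = (1/(d₂−d₁)) ∫ n₀ e^(−cd) dd = n₀·(e^(−c·d₁) − e^(−c·d₂)) / (c·(d₂−d₁))
e^(−0.293×0.8) = 0.7910; e^(−0.293×4.8) = 0.2450
⟨n⟩ = 0.47 × (0.7910 − 0.2450) / (0.293 × 4) = 0.47 × 0.4659 = 0.2190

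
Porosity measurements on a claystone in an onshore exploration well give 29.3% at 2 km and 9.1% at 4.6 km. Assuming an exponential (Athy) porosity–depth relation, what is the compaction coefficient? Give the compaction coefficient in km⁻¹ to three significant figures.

0.450 km⁻¹

Athy: phi(z) = phi₀ e^(−βz) ⇒ phi₁/phi₂ = e^{β(z₂−z₁)} ⇒ β = ln(phi₁/phi₂)/(z₂−z₁)
β = ln(0.293/0.091) / (4.6 − 2) = ln(3.22) / 2.6 = 1.1693 / 2.6 = 0.4497 km⁻¹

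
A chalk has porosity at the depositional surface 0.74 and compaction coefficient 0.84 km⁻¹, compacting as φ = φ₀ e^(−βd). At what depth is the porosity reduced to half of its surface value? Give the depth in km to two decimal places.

0.83 km

φ/φ₀ = 1/2 ⇒ exp(−β·d) = 1/2 ⇒ d = ln(2) / β
d = 0.6931 / 0.84 = 0.825 km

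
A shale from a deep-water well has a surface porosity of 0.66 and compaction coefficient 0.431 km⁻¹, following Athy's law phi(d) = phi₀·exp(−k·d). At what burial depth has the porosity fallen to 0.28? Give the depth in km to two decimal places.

Invert Athy's law: d = ln(phi₀/phi) / k
d = ln(0.66/0.28) / 0.431 = ln(2.357) / 0.431 = 0.8575 / 0.431 = 1.989 km

1.99 km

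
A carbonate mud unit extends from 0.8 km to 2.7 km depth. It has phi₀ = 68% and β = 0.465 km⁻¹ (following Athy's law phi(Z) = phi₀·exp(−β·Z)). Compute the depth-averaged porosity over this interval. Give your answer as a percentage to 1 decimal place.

⟨phi⟩ = (1/(Z₂−Z₁)) ∫ phi₀ e^(−βZ) dZ = phi₀·(e^(−β·Z₁) − e^(−β·Z₂)) / (β·(Z₂−Z₁))
e^(−0.465×0.8) = 0.6894; e^(−0.465×2.7) = 0.2849
⟨phi⟩ = 0.68 × (0.6894 − 0.2849) / (0.465 × 1.9) = 0.68 × 0.4577 = 0.3113

31.1%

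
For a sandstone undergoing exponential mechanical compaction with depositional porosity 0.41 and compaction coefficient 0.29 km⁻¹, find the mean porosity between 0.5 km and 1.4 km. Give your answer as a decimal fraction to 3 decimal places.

⟨φ⟩ = (1/(z₂−z₁)) ∫ φ₀ e^(−βz) dz = φ₀·(e^(−β·z₁) − e^(−β·z₂)) / (β·(z₂−z₁))
e^(−0.29×0.5) = 0.8650; e^(−0.29×1.4) = 0.6663
⟨φ⟩ = 0.41 × (0.8650 − 0.6663) / (0.29 × 0.9) = 0.41 × 0.7613 = 0.3122

0.312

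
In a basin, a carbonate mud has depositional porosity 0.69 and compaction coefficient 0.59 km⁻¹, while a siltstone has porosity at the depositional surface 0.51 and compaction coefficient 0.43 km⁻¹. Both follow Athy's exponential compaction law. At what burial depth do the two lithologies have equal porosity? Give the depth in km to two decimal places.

Set n₀ₐ e^(−kₐd) = n₀ᵦ e^(−kᵦd) ⇒ ln(n₀ₐ/n₀ᵦ) = (kₐ − kᵦ)·d
d = ln(0.69/0.51) / (0.59 − 0.43) = 0.3023 / 0.16 = 1.889 km

1.89 km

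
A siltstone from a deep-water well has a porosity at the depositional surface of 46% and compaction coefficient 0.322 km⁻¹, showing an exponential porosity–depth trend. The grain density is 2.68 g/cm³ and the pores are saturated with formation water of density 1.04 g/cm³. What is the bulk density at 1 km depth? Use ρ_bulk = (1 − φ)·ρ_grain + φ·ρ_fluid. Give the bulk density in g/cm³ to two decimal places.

2.13 g/cm³

Porosity at depth: phi = 0.46·exp(−0.322×1) = 0.46×0.7247 = 0.3334
Bulk density: ρ_b = (1−phi)ρ_g + phi·ρ_f = 0.6666×2.68 + 0.3334×1.04
       = 1.787 + 0.347 = 2.133 g/cm³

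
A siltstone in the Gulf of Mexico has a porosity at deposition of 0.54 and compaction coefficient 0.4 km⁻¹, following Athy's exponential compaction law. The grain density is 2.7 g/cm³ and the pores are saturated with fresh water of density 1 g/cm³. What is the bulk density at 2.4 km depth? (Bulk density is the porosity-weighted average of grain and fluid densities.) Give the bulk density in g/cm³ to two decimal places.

Porosity at depth: φ = 0.54·exp(−0.4×2.4) = 0.54×0.3829 = 0.2068
Bulk density: ρ_b = (1−φ)ρ_g + φ·ρ_f = 0.7932×2.7 + 0.2068×1
       = 2.142 + 0.207 = 2.349 g/cm³

2.35 g/cm³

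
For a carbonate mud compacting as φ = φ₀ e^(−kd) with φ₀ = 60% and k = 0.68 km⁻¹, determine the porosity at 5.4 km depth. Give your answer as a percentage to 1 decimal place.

1.5%

φ = φ₀·exp(−k·d) = 0.6 × exp(−0.68 × 5.4) = 0.6 × exp(−3.672)
  = 0.6 × 0.0254 = 0.0153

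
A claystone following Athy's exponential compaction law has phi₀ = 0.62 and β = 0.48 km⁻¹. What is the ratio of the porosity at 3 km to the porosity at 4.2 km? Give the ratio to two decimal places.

phi(d₁)/phi(d₂) = e^(−β·d₁)/e^(−β·d₂) = e^{β(d₂−d₁)}
= exp(0.48 × 1.2) = exp(0.576) = 1.7789

1.78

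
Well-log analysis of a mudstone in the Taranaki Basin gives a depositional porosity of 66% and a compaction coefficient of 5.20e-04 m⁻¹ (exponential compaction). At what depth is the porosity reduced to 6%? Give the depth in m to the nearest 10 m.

4610 m

Working in km (1 km = 1000 m; c in km⁻¹ = c in m⁻¹ × 1000):
Invert Athy's law: d = ln(φ₀/φ) / c
d = ln(0.66/0.06) / 0.52 = ln(11) / 0.52 = 2.3979 / 0.52 = 4.611 km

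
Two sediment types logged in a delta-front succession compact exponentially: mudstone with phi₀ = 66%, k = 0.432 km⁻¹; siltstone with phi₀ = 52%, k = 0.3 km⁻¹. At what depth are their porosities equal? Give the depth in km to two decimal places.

Set phi₀ₐ e^(−kₐZ) = phi₀ᵦ e^(−kᵦZ) ⇒ ln(phi₀ₐ/phi₀ᵦ) = (kₐ − kᵦ)·Z
Z = ln(0.66/0.52) / (0.432 − 0.3) = 0.2384 / 0.132 = 1.806 km

1.81 km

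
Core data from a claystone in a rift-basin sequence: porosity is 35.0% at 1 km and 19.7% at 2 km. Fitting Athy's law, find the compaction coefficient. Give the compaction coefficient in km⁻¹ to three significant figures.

0.575 km⁻¹

Athy: n(Z) = n₀ e^(−kZ) ⇒ n₁/n₂ = e^{k(Z₂−Z₁)} ⇒ k = ln(n₁/n₂)/(Z₂−Z₁)
k = ln(0.35/0.197) / (2 − 1) = ln(1.777) / 1 = 0.5747 / 1 = 0.5747 km⁻¹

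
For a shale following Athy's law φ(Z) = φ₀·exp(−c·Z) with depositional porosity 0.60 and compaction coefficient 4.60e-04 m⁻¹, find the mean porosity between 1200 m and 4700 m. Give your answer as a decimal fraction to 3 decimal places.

Working in km (1 km = 1000 m; c in km⁻¹ = c in m⁻¹ × 1000):
⟨φ⟩ = (1/(Z₂−Z₁)) ∫ φ₀ e^(−cZ) dZ = φ₀·(e^(−c·Z₁) − e^(−c·Z₂)) / (c·(Z₂−Z₁))
e^(−0.46×1.2) = 0.5758; e^(−0.46×4.7) = 0.1151
⟨φ⟩ = 0.6 × (0.5758 − 0.1151) / (0.46 × 3.5) = 0.6 × 0.2862 = 0.1717

0.172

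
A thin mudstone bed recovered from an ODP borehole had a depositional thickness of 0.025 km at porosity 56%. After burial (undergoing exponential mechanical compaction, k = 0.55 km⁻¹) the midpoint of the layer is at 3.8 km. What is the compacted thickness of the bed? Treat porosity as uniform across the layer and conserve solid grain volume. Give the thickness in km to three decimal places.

Porosity at 3.8 km: n = 0.56·exp(−0.55×3.8) = 0.0693
Solid-volume conservation: h(1−n) = h₀(1−n₀) ⇒ h = h₀·(1−n₀)/(1−n)
h = 0.025 × (1 − 0.56)/(1 − 0.0693) = 0.025 × 0.4727 = 0.0118 km

0.012 km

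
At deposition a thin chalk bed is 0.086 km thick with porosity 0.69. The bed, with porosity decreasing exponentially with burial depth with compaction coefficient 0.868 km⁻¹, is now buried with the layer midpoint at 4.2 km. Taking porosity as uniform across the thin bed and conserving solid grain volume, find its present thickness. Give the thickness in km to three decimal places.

0.027 km

Porosity at 4.2 km: phi = 0.69·exp(−0.868×4.2) = 0.0180
Solid-volume conservation: h(1−phi) = h₀(1−phi₀) ⇒ h = h₀·(1−phi₀)/(1−phi)
h = 0.086 × (1 − 0.69)/(1 − 0.0180) = 0.086 × 0.3157 = 0.0271 km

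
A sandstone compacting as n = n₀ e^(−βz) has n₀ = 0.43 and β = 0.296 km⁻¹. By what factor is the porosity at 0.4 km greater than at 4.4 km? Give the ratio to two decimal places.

n(z₁)/n(z₂) = e^(−β·z₁)/e^(−β·z₂) = e^{β(z₂−z₁)}
= exp(0.296 × 4) = exp(1.184) = 3.2674

3.27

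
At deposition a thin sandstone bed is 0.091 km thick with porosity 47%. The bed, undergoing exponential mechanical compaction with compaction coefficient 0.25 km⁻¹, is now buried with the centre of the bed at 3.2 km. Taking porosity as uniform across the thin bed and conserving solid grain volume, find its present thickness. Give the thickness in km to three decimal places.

Porosity at 3.2 km: n = 0.47·exp(−0.25×3.2) = 0.2112
Solid-volume conservation: h(1−n) = h₀(1−n₀) ⇒ h = h₀·(1−n₀)/(1−n)
h = 0.091 × (1 − 0.47)/(1 − 0.2112) = 0.091 × 0.6719 = 0.0611 km

0.061 km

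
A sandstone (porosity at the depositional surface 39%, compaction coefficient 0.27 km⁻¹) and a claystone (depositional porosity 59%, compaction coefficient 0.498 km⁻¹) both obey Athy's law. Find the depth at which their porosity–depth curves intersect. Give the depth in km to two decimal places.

Set n₀ₐ e^(−kₐz) = n₀ᵦ e^(−kᵦz) ⇒ ln(n₀ₐ/n₀ᵦ) = (kₐ − kᵦ)·z
z = ln(0.39/0.59) / (0.27 − 0.498) = -0.4140 / -0.228 = 1.816 km

1.82 km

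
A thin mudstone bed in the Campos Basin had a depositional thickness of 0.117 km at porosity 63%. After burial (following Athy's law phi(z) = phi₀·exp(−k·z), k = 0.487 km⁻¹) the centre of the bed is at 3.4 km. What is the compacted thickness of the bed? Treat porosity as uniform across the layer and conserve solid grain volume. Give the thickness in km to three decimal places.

0.049 km

Porosity at 3.4 km: phi = 0.63·exp(−0.487×3.4) = 0.1203
Solid-volume conservation: h(1−phi) = h₀(1−phi₀) ⇒ h = h₀·(1−phi₀)/(1−phi)
h = 0.117 × (1 − 0.63)/(1 − 0.1203) = 0.117 × 0.4206 = 0.0492 km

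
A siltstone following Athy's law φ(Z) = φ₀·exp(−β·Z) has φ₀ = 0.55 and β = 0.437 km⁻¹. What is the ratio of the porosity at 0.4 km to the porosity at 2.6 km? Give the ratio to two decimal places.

2.62

φ(Z₁)/φ(Z₂) = e^(−β·Z₁)/e^(−β·Z₂) = e^{β(Z₂−Z₁)}
= exp(0.437 × 2.2) = exp(0.9614) = 2.6154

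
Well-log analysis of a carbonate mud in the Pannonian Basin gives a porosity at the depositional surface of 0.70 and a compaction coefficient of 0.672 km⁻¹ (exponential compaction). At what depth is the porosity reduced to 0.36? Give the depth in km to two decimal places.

0.99 km

Invert Athy's law: d = ln(phi₀/phi) / c
d = ln(0.7/0.36) / 0.672 = ln(1.944) / 0.672 = 0.6650 / 0.672 = 0.990 km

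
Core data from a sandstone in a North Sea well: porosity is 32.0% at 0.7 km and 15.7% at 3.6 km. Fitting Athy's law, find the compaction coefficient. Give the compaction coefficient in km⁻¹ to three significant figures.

Athy: n(d) = n₀ e^(−βd) ⇒ n₁/n₂ = e^{β(d₂−d₁)} ⇒ β = ln(n₁/n₂)/(d₂−d₁)
β = ln(0.32/0.157) / (3.6 − 0.7) = ln(2.038) / 2.9 = 0.7121 / 2.9 = 0.2455 km⁻¹

0.246 km⁻¹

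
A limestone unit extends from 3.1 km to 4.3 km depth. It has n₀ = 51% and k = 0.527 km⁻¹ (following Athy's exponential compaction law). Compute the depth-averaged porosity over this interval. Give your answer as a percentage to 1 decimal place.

7.4%

⟨n⟩ = (1/(d₂−d₁)) ∫ n₀ e^(−kd) dd = n₀·(e^(−k·d₁) − e^(−k·d₂)) / (k·(d₂−d₁))
e^(−0.527×3.1) = 0.1952; e^(−0.527×4.3) = 0.1037
⟨n⟩ = 0.51 × (0.1952 − 0.1037) / (0.527 × 1.2) = 0.51 × 0.1447 = 0.0738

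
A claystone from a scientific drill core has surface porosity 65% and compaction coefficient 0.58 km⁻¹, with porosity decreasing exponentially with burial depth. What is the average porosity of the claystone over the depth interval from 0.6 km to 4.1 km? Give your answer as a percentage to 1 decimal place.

⟨phi⟩ = (1/(d₂−d₁)) ∫ phi₀ e^(−kd) dd = phi₀·(e^(−k·d₁) − e^(−k·d₂)) / (k·(d₂−d₁))
e^(−0.58×0.6) = 0.7061; e^(−0.58×4.1) = 0.0927
⟨phi⟩ = 0.65 × (0.7061 − 0.0927) / (0.58 × 3.5) = 0.65 × 0.3021 = 0.1964

19.6%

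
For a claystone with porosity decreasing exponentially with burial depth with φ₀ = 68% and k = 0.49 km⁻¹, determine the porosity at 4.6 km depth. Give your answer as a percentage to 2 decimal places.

7.14%

φ = φ₀·exp(−k·z) = 0.68 × exp(−0.49 × 4.6) = 0.68 × exp(−2.254)
  = 0.68 × 0.1050 = 0.0714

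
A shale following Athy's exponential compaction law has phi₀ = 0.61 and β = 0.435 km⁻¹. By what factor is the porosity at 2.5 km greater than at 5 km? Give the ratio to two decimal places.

2.97

phi(z₁)/phi(z₂) = e^(−β·z₁)/e^(−β·z₂) = e^{β(z₂−z₁)}
= exp(0.435 × 2.5) = exp(1.087) = 2.9668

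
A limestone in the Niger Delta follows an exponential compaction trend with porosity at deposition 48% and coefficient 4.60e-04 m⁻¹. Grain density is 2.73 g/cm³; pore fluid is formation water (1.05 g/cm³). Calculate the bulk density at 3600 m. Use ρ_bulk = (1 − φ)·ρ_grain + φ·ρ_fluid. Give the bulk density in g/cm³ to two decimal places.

Working in km (1 km = 1000 m; c in km⁻¹ = c in m⁻¹ × 1000):
Porosity at depth: φ = 0.48·exp(−0.46×3.6) = 0.48×0.1909 = 0.0916
Bulk density: ρ_b = (1−φ)ρ_g + φ·ρ_f = 0.9084×2.73 + 0.0916×1.05
       = 2.480 + 0.096 = 2.576 g/cm³

2.58 g/cm³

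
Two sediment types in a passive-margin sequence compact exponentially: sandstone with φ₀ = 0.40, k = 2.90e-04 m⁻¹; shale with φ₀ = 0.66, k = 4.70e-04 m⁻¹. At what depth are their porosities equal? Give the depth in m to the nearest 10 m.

2780 m

Working in km (1 km = 1000 m; k in km⁻¹ = k in m⁻¹ × 1000):
Set φ₀ₐ e^(−kₐd) = φ₀ᵦ e^(−kᵦd) ⇒ ln(φ₀ₐ/φ₀ᵦ) = (kₐ − kᵦ)·d
d = ln(0.4/0.66) / (0.29 − 0.47) = -0.5008 / -0.18 = 2.782 km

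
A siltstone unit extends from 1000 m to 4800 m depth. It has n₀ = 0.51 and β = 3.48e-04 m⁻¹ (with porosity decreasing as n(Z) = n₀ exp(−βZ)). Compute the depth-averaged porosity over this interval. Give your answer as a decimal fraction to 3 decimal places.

Working in km (1 km = 1000 m; β in km⁻¹ = β in m⁻¹ × 1000):
⟨n⟩ = (1/(Z₂−Z₁)) ∫ n₀ e^(−βZ) dZ = n₀·(e^(−β·Z₁) − e^(−β·Z₂)) / (β·(Z₂−Z₁))
e^(−0.348×1) = 0.7061; e^(−0.348×4.8) = 0.1882
⟨n⟩ = 0.51 × (0.7061 − 0.1882) / (0.348 × 3.8) = 0.51 × 0.3917 = 0.1997

0.200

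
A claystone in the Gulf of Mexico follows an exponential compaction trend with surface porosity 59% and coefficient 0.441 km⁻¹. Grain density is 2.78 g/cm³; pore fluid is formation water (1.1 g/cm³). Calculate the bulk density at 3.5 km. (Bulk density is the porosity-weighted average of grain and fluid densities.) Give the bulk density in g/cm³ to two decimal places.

Porosity at depth: phi = 0.59·exp(−0.441×3.5) = 0.59×0.2136 = 0.1260
Bulk density: ρ_b = (1−phi)ρ_g + phi·ρ_f = 0.8740×2.78 + 0.1260×1.1
       = 2.430 + 0.139 = 2.568 g/cm³

2.57 g/cm³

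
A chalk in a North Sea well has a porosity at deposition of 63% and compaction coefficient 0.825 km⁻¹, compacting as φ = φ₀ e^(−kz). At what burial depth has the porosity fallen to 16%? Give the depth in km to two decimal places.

1.66 km

Invert Athy's law: z = ln(φ₀/φ) / k
z = ln(0.63/0.16) / 0.825 = ln(3.938) / 0.825 = 1.3705 / 0.825 = 1.661 km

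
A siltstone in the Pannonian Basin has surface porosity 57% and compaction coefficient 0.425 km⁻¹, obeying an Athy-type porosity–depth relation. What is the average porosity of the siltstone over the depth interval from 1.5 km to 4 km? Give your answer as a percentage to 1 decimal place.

18.6%

⟨φ⟩ = (1/(z₂−z₁)) ∫ φ₀ e^(−cz) dz = φ₀·(e^(−c·z₁) − e^(−c·z₂)) / (c·(z₂−z₁))
e^(−0.425×1.5) = 0.5286; e^(−0.425×4) = 0.1827
⟨φ⟩ = 0.57 × (0.5286 − 0.1827) / (0.425 × 2.5) = 0.57 × 0.3256 = 0.1856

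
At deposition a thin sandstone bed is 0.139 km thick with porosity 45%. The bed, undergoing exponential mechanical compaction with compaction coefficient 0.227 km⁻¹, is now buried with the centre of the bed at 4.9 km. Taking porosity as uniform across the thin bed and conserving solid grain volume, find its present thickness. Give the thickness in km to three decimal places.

0.090 km

Porosity at 4.9 km: φ = 0.45·exp(−0.227×4.9) = 0.1480
Solid-volume conservation: h(1−φ) = h₀(1−φ₀) ⇒ h = h₀·(1−φ₀)/(1−φ)
h = 0.139 × (1 − 0.45)/(1 − 0.1480) = 0.139 × 0.6455 = 0.0897 km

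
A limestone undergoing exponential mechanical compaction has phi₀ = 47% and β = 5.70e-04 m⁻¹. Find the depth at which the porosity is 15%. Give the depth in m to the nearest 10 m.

2000 m

Working in km (1 km = 1000 m; β in km⁻¹ = β in m⁻¹ × 1000):
Invert Athy's law: Z = ln(phi₀/phi) / β
Z = ln(0.47/0.15) / 0.57 = ln(3.133) / 0.57 = 1.1421 / 0.57 = 2.004 km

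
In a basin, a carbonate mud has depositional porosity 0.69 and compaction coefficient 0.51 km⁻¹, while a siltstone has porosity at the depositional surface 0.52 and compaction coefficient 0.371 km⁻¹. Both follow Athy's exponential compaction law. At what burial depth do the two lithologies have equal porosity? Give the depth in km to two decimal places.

2.03 km

Set φ₀ₐ e^(−βₐz) = φ₀ᵦ e^(−βᵦz) ⇒ ln(φ₀ₐ/φ₀ᵦ) = (βₐ − βᵦ)·z
z = ln(0.69/0.52) / (0.51 − 0.371) = 0.2829 / 0.139 = 2.035 km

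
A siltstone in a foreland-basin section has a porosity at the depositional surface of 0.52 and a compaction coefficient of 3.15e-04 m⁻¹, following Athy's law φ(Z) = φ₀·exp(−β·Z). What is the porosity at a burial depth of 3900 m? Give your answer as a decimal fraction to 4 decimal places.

Working in km (1 km = 1000 m; β in km⁻¹ = β in m⁻¹ × 1000):
φ = φ₀·exp(−β·Z) = 0.52 × exp(−0.315 × 3.9) = 0.52 × exp(−1.228)
  = 0.52 × 0.2927 = 0.1522

0.1522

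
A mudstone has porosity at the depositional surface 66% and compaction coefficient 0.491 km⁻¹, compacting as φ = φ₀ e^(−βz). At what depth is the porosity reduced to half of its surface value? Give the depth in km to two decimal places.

1.41 km

φ/φ₀ = 1/2 ⇒ exp(−β·z) = 1/2 ⇒ z = ln(2) / β
z = 0.6931 / 0.491 = 1.412 km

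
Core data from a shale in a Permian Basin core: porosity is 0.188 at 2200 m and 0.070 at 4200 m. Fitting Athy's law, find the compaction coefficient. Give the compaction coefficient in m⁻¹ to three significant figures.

Working in km (1 km = 1000 m; β in km⁻¹ = β in m⁻¹ × 1000):
Athy: φ(Z) = φ₀ e^(−βZ) ⇒ φ₁/φ₂ = e^{β(Z₂−Z₁)} ⇒ β = ln(φ₁/φ₂)/(Z₂−Z₁)
β = ln(0.188/0.07) / (4.2 − 2.2) = ln(2.686) / 2 = 0.9879 / 2 = 0.494 km⁻¹

0.000494 m⁻¹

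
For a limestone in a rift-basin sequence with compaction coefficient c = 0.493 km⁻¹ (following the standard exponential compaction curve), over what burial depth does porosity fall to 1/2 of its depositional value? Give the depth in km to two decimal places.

1.41 km

phi/phi₀ = 1/2 ⇒ exp(−c·Z) = 1/2 ⇒ Z = ln(2) / c
Z = 0.6931 / 0.493 = 1.406 km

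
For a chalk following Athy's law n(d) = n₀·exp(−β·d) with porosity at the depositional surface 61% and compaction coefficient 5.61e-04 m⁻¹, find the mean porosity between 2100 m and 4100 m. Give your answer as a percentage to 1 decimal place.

11.3%

Working in km (1 km = 1000 m; β in km⁻¹ = β in m⁻¹ × 1000):
⟨n⟩ = (1/(d₂−d₁)) ∫ n₀ e^(−βd) dd = n₀·(e^(−β·d₁) − e^(−β·d₂)) / (β·(d₂−d₁))
e^(−0.561×2.1) = 0.3079; e^(−0.561×4.1) = 0.1002
⟨n⟩ = 0.61 × (0.3079 − 0.1002) / (0.561 × 2) = 0.61 × 0.1850 = 0.1129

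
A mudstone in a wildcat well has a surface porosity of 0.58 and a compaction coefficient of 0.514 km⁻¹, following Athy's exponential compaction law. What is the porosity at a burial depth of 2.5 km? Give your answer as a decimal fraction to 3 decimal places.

0.160

phi = phi₀·exp(−c·z) = 0.58 × exp(−0.514 × 2.5) = 0.58 × exp(−1.285)
  = 0.58 × 0.2767 = 0.1605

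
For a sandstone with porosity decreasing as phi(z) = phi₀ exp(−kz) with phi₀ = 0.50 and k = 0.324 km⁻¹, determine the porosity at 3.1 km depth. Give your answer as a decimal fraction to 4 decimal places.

phi = phi₀·exp(−k·z) = 0.5 × exp(−0.324 × 3.1) = 0.5 × exp(−1.004)
  = 0.5 × 0.3663 = 0.1831

0.1831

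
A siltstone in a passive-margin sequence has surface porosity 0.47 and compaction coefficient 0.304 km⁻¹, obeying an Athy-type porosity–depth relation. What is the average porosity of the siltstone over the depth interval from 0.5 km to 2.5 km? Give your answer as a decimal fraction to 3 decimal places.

⟨φ⟩ = (1/(Z₂−Z₁)) ∫ φ₀ e^(−βZ) dZ = φ₀·(e^(−β·Z₁) − e^(−β·Z₂)) / (β·(Z₂−Z₁))
e^(−0.304×0.5) = 0.8590; e^(−0.304×2.5) = 0.4677
⟨φ⟩ = 0.47 × (0.8590 − 0.4677) / (0.304 × 2) = 0.47 × 0.6436 = 0.3025

0.303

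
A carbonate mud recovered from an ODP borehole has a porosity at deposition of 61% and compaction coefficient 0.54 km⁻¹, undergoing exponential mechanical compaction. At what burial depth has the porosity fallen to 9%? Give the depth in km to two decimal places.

Invert Athy's law: Z = ln(φ₀/φ) / β
Z = ln(0.61/0.09) / 0.54 = ln(6.778) / 0.54 = 1.9136 / 0.54 = 3.544 km

3.54 km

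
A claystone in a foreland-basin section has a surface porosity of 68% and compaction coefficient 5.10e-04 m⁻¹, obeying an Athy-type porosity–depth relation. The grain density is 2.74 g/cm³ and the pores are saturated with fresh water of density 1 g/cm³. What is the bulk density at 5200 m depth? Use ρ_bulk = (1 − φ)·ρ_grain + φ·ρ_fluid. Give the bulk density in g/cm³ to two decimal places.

2.66 g/cm³

Working in km (1 km = 1000 m; β in km⁻¹ = β in m⁻¹ × 1000):
Porosity at depth: phi = 0.68·exp(−0.51×5.2) = 0.68×0.0705 = 0.0479
Bulk density: ρ_b = (1−phi)ρ_g + phi·ρ_f = 0.9521×2.74 + 0.0479×1
       = 2.609 + 0.048 = 2.657 g/cm³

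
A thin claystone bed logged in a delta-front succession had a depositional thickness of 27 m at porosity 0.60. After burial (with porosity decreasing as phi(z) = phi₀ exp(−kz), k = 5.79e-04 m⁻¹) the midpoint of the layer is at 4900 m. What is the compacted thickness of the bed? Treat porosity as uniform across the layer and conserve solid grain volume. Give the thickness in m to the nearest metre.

11 m

Working in km (1 km = 1000 m; k in km⁻¹ = k in m⁻¹ × 1000):
Porosity at 4.9 km: phi = 0.6·exp(−0.579×4.9) = 0.0352
Solid-volume conservation: h(1−phi) = h₀(1−phi₀) ⇒ h = h₀·(1−phi₀)/(1−phi)
h = 0.027 × (1 − 0.6)/(1 − 0.0352) = 0.027 × 0.4146 = 0.0112 km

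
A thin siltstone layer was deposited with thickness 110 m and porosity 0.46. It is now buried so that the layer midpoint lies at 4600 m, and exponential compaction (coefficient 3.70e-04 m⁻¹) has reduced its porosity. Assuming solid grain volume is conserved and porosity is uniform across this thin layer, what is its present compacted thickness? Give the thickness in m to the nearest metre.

Working in km (1 km = 1000 m; β in km⁻¹ = β in m⁻¹ × 1000):
Porosity at 4.6 km: phi = 0.46·exp(−0.37×4.6) = 0.0839
Solid-volume conservation: h(1−phi) = h₀(1−phi₀) ⇒ h = h₀·(1−phi₀)/(1−phi)
h = 0.11 × (1 − 0.46)/(1 − 0.0839) = 0.11 × 0.5894 = 0.0648 km

65 m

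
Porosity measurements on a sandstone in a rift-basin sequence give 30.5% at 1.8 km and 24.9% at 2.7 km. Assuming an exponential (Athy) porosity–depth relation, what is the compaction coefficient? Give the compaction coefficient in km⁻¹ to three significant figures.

Athy: φ(Z) = φ₀ e^(−kZ) ⇒ φ₁/φ₂ = e^{k(Z₂−Z₁)} ⇒ k = ln(φ₁/φ₂)/(Z₂−Z₁)
k = ln(0.305/0.249) / (2.7 − 1.8) = ln(1.225) / 0.9 = 0.2029 / 0.9 = 0.2254 km⁻¹

0.225 km⁻¹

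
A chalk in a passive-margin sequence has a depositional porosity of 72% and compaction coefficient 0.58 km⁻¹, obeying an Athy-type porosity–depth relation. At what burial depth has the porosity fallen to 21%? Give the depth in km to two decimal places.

2.12 km

Invert Athy's law: Z = ln(n₀/n) / c
Z = ln(0.72/0.21) / 0.58 = ln(3.429) / 0.58 = 1.2321 / 0.58 = 2.124 km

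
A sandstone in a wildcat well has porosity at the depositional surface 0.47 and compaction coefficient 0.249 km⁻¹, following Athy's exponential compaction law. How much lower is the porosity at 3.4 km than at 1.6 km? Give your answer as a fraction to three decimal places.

0.114

n(1.6) = 0.47·e^(−0.249×1.6) = 0.3156
n(3.4) = 0.47·e^(−0.249×3.4) = 0.2016
Δn = 0.3156 − 0.2016 = 0.1140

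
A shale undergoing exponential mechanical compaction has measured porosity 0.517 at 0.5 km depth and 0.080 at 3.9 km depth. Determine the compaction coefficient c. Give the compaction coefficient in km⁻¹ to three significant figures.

Athy: φ(Z) = φ₀ e^(−cZ) ⇒ φ₁/φ₂ = e^{c(Z₂−Z₁)} ⇒ c = ln(φ₁/φ₂)/(Z₂−Z₁)
c = ln(0.517/0.08) / (3.9 − 0.5) = ln(6.463) / 3.4 = 1.8660 / 3.4 = 0.5488 km⁻¹

0.549 km⁻¹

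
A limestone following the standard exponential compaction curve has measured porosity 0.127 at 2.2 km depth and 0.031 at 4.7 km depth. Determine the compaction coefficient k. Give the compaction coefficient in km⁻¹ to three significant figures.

Athy: n(Z) = n₀ e^(−kZ) ⇒ n₁/n₂ = e^{k(Z₂−Z₁)} ⇒ k = ln(n₁/n₂)/(Z₂−Z₁)
k = ln(0.127/0.031) / (4.7 − 2.2) = ln(4.097) / 2.5 = 1.4102 / 2.5 = 0.5641 km⁻¹

0.564 km⁻¹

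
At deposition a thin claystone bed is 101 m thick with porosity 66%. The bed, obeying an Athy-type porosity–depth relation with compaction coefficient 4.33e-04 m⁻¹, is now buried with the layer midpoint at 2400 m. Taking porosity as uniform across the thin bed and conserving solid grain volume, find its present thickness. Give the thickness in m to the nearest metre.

45 m

Working in km (1 km = 1000 m; c in km⁻¹ = c in m⁻¹ × 1000):
Porosity at 2.4 km: phi = 0.66·exp(−0.433×2.4) = 0.2335
Solid-volume conservation: h(1−phi) = h₀(1−phi₀) ⇒ h = h₀·(1−phi₀)/(1−phi)
h = 0.101 × (1 − 0.66)/(1 − 0.2335) = 0.101 × 0.4436 = 0.0448 km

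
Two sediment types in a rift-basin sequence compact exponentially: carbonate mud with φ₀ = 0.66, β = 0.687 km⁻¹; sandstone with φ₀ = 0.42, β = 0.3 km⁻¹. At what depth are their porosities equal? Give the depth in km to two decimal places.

Set φ₀ₐ e^(−βₐd) = φ₀ᵦ e^(−βᵦd) ⇒ ln(φ₀ₐ/φ₀ᵦ) = (βₐ − βᵦ)·d
d = ln(0.66/0.42) / (0.687 − 0.3) = 0.4520 / 0.387 = 1.168 km

1.17 km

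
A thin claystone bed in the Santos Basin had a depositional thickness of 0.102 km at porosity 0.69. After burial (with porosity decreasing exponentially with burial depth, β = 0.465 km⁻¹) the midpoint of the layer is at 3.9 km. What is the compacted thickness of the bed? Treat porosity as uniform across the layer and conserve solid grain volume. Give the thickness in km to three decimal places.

Porosity at 3.9 km: n = 0.69·exp(−0.465×3.9) = 0.1125
Solid-volume conservation: h(1−n) = h₀(1−n₀) ⇒ h = h₀·(1−n₀)/(1−n)
h = 0.102 × (1 − 0.69)/(1 − 0.1125) = 0.102 × 0.3493 = 0.0356 km

0.036 km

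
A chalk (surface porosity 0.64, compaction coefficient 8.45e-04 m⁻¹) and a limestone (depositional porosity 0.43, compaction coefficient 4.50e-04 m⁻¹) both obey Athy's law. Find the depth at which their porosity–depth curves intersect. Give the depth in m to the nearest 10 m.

1010 m

Working in km (1 km = 1000 m; β in km⁻¹ = β in m⁻¹ × 1000):
Set phi₀ₐ e^(−βₐz) = phi₀ᵦ e^(−βᵦz) ⇒ ln(phi₀ₐ/phi₀ᵦ) = (βₐ − βᵦ)·z
z = ln(0.64/0.43) / (0.845 − 0.45) = 0.3977 / 0.395 = 1.007 km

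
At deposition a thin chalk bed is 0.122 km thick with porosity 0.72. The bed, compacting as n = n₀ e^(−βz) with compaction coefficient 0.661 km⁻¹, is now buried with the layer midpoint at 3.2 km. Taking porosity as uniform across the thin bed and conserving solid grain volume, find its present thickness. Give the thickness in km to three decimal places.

0.037 km

Porosity at 3.2 km: n = 0.72·exp(−0.661×3.2) = 0.0868
Solid-volume conservation: h(1−n) = h₀(1−n₀) ⇒ h = h₀·(1−n₀)/(1−n)
h = 0.122 × (1 − 0.72)/(1 − 0.0868) = 0.122 × 0.3066 = 0.0374 km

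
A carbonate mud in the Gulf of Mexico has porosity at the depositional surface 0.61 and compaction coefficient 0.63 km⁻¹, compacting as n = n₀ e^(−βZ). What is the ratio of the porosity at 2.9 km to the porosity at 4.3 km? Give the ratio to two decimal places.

n(Z₁)/n(Z₂) = e^(−β·Z₁)/e^(−β·Z₂) = e^{β(Z₂−Z₁)}
= exp(0.63 × 1.4) = exp(0.882) = 2.4157

2.42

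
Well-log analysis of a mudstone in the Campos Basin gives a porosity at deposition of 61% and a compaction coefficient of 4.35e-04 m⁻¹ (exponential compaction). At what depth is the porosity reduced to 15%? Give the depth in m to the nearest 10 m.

3220 m

Working in km (1 km = 1000 m; β in km⁻¹ = β in m⁻¹ × 1000):
Invert Athy's law: Z = ln(n₀/n) / β
Z = ln(0.61/0.15) / 0.435 = ln(4.067) / 0.435 = 1.4028 / 0.435 = 3.225 km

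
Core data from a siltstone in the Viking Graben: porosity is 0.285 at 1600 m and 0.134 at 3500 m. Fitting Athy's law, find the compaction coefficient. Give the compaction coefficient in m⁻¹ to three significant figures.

Working in km (1 km = 1000 m; k in km⁻¹ = k in m⁻¹ × 1000):
Athy: phi(d) = phi₀ e^(−kd) ⇒ phi₁/phi₂ = e^{k(d₂−d₁)} ⇒ k = ln(phi₁/phi₂)/(d₂−d₁)
k = ln(0.285/0.134) / (3.5 − 1.6) = ln(2.127) / 1.9 = 0.7546 / 1.9 = 0.3972 km⁻¹

0.000397 m⁻¹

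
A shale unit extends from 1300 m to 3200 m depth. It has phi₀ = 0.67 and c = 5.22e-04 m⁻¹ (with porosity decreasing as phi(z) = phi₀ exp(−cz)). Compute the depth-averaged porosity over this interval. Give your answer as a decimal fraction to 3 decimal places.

Working in km (1 km = 1000 m; c in km⁻¹ = c in m⁻¹ × 1000):
⟨phi⟩ = (1/(z₂−z₁)) ∫ phi₀ e^(−cz) dz = phi₀·(e^(−c·z₁) − e^(−c·z₂)) / (c·(z₂−z₁))
e^(−0.522×1.3) = 0.5073; e^(−0.522×3.2) = 0.1882
⟨phi⟩ = 0.67 × (0.5073 − 0.1882) / (0.522 × 1.9) = 0.67 × 0.3218 = 0.2156

0.216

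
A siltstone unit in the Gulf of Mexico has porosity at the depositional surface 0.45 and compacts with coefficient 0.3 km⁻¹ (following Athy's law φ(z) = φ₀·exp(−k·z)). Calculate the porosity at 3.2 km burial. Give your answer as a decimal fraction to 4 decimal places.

φ = φ₀·exp(−k·z) = 0.45 × exp(−0.3 × 3.2) = 0.45 × exp(−0.96)
  = 0.45 × 0.3829 = 0.1723

0.1723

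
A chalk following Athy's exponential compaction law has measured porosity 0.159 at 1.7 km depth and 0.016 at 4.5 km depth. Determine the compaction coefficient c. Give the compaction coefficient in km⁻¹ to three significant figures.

Athy: n(z) = n₀ e^(−cz) ⇒ n₁/n₂ = e^{c(z₂−z₁)} ⇒ c = ln(n₁/n₂)/(z₂−z₁)
c = ln(0.159/0.016) / (4.5 − 1.7) = ln(9.938) / 2.8 = 2.2963 / 2.8 = 0.8201 km⁻¹

0.820 km⁻¹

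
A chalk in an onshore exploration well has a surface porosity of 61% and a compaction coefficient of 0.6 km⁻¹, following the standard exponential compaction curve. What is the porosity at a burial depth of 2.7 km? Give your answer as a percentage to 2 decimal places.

12.07%

φ = φ₀·exp(−β·Z) = 0.61 × exp(−0.6 × 2.7) = 0.61 × exp(−1.62)
  = 0.61 × 0.1979 = 0.1207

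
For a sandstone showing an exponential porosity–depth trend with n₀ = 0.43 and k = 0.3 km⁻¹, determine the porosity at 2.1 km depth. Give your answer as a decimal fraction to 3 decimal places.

0.229

n = n₀·exp(−k·d) = 0.43 × exp(−0.3 × 2.1) = 0.43 × exp(−0.63)
  = 0.43 × 0.5326 = 0.2290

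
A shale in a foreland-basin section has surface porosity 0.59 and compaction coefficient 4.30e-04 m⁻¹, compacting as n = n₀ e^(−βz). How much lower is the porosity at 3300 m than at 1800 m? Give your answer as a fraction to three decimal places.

0.129

Working in km (1 km = 1000 m; β in km⁻¹ = β in m⁻¹ × 1000):
n(1.8) = 0.59·e^(−0.43×1.8) = 0.2721
n(3.3) = 0.59·e^(−0.43×3.3) = 0.1428
Δn = 0.2721 − 0.1428 = 0.1293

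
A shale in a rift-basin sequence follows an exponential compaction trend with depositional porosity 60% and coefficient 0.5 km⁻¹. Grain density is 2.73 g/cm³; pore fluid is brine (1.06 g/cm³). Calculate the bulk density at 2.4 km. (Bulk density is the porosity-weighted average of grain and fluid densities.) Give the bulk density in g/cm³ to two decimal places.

2.43 g/cm³

Porosity at depth: phi = 0.6·exp(−0.5×2.4) = 0.6×0.3012 = 0.1807
Bulk density: ρ_b = (1−phi)ρ_g + phi·ρ_f = 0.8193×2.73 + 0.1807×1.06
       = 2.237 + 0.192 = 2.428 g/cm³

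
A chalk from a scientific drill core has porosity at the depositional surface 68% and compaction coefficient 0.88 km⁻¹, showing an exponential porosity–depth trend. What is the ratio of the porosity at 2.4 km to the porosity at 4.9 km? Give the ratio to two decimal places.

φ(z₁)/φ(z₂) = e^(−β·z₁)/e^(−β·z₂) = e^{β(z₂−z₁)}
= exp(0.88 × 2.5) = exp(2.2) = 9.0250

9.03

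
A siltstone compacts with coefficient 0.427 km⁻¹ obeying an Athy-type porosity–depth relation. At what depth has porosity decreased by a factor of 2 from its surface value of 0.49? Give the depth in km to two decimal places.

1.62 km

n/n₀ = 1/2 ⇒ exp(−β·z) = 1/2 ⇒ z = ln(2) / β
z = 0.6931 / 0.427 = 1.623 km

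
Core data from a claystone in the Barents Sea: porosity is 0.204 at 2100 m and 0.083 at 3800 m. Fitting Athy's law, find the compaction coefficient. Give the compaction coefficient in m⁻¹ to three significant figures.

Working in km (1 km = 1000 m; c in km⁻¹ = c in m⁻¹ × 1000):
Athy: n(Z) = n₀ e^(−cZ) ⇒ n₁/n₂ = e^{c(Z₂−Z₁)} ⇒ c = ln(n₁/n₂)/(Z₂−Z₁)
c = ln(0.204/0.083) / (3.8 − 2.1) = ln(2.458) / 1.7 = 0.8993 / 1.7 = 0.529 km⁻¹

0.000529 m⁻¹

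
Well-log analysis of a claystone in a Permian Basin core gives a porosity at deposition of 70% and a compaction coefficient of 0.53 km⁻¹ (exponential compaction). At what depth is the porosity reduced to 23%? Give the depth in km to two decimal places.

Invert Athy's law: d = ln(phi₀/phi) / k
d = ln(0.7/0.23) / 0.53 = ln(3.043) / 0.53 = 1.1130 / 0.53 = 2.100 km

2.10 km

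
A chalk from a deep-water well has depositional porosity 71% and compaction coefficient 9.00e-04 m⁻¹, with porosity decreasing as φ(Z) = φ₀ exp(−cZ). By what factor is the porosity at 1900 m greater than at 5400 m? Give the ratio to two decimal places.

23.34

Working in km (1 km = 1000 m; c in km⁻¹ = c in m⁻¹ × 1000):
φ(Z₁)/φ(Z₂) = e^(−c·Z₁)/e^(−c·Z₂) = e^{c(Z₂−Z₁)}
= exp(0.9 × 3.5) = exp(3.15) = 23.3361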